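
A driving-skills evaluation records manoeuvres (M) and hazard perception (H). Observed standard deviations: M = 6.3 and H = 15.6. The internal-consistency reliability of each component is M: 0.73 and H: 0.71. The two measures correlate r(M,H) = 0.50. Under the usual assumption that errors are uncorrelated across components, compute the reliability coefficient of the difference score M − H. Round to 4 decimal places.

0.5600

Var(M−H) = 6.3² + 15.6² − 2·6.3·15.6·0.50 = 283.05 − 98.28 = 184.77.
With uncorrelated errors the cross-covariances are all true-score covariance, so they carry over unchanged; only the diagonal terms shrink to ρᵢσᵢ².
True-score variance = [6.3²·0.73 + 15.6²·0.71] − 98.28 = 201.759 − 98.28 = 103.479.
Reliability = 103.479 / 184.77 = 0.5600.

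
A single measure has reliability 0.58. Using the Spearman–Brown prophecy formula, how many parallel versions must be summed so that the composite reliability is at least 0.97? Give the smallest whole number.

k ≥ ρ*(1−ρ₁)/(ρ₁(1−ρ*)) = 0.97·0.42 / (0.58·0.03) = 23.414.
Smallest integer k = 24.

24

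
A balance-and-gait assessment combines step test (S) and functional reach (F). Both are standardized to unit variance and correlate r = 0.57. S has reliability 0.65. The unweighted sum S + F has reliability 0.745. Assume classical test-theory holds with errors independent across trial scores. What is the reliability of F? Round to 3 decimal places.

0.549

Var(S+F) = 2 + 2·0.57 = 3.140.
True-score variance = ρ_S + ρ_F + 2·0.57, so 0.745 = (0.65 + ρ_F + 1.14) / 3.140.
ρ_F = 0.745·3.140 − 0.65 − 1.14 = 0.549.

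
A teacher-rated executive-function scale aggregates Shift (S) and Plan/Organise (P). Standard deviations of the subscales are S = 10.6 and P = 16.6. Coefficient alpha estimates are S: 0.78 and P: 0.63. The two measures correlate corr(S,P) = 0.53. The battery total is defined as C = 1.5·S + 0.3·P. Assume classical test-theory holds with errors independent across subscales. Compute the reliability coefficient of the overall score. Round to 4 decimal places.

0.8208

Var(C) = 1.5²·10.6² + 0.3²·16.6² + 2·[0.45·10.6·16.6·0.53] = 277.61 + 83.9329 = 361.543.
Because errors are independent across components, Cov(Tᵢ,Tⱼ) = Cov(Xᵢ,Xⱼ); the off-diagonal part of the true-score variance is the same as above.
True-score variance = [1.5²·10.6²·0.78 + 0.3²·16.6²·0.63] + 83.9329 = 212.816 + 83.9329 = 296.749.
Reliability = 296.749 / 361.543 = 0.8208.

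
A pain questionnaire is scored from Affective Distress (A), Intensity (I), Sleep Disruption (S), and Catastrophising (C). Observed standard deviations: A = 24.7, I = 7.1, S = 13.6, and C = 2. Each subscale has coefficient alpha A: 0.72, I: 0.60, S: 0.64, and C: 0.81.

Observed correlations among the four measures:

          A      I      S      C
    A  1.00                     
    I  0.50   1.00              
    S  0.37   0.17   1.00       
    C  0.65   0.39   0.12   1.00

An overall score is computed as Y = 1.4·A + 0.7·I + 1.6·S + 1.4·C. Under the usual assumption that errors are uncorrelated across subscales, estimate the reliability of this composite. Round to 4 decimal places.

0.8027

Var(Y) = 1.4²·24.7² + 0.7²·7.1² + 1.6²·13.6² + 1.4²·2² + 2·[0.98·24.7·7.1·0.50 + 2.24·24.7·13.6·0.37 + 1.96·24.7·2·0.65 + 1.12·7.1·13.6·0.17 + 0.98·7.1·2·0.39 + 2.24·13.6·2·0.12] = 1701.81 + 916.802 = 2618.62.
With uncorrelated errors the cross-covariances are all true-score covariance, so they carry over unchanged; only the diagonal terms shrink to ρᵢσᵢ².
True-score variance = [1.4²·24.7²·0.72 + 0.7²·7.1²·0.60 + 1.6²·13.6²·0.64 + 1.4²·2²·0.81] + 916.802 = 1185.17 + 916.802 = 2101.97.
Reliability = 2101.97 / 2618.62 = 0.8027.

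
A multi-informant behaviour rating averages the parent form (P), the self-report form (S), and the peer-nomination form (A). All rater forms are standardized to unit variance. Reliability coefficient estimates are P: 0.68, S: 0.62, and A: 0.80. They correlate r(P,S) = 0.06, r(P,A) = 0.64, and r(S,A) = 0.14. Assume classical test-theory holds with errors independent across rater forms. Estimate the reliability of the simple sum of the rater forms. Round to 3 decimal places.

Var(P+S+A) = 3 + 2·[0.06 + 0.64 + 0.14] = 3 + 1.68 = 4.68.
With uncorrelated errors the cross-covariances are all true-score covariance, so they carry over unchanged; only the diagonal terms shrink to ρᵢσᵢ².
True-score variance = [0.68 + 0.62 + 0.80] + 1.68 = 2.1 + 1.68 = 3.78.
Reliability = 3.78 / 4.68 = 0.808.

0.808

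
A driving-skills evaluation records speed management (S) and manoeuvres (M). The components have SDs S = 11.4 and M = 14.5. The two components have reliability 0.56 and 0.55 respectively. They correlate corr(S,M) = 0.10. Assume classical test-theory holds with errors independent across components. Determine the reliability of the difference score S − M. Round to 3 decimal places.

Var(S−M) = 11.4² + 14.5² − 2·11.4·14.5·0.10 = 340.21 − 33.06 = 307.15.
Because errors are independent across components, Cov(Tᵢ,Tⱼ) = Cov(Xᵢ,Xⱼ); the off-diagonal part of the true-score variance is the same as above.
True-score variance = [11.4²·0.56 + 14.5²·0.55] − 33.06 = 188.415 − 33.06 = 155.355.
Reliability = 155.355 / 307.15 = 0.506.

0.506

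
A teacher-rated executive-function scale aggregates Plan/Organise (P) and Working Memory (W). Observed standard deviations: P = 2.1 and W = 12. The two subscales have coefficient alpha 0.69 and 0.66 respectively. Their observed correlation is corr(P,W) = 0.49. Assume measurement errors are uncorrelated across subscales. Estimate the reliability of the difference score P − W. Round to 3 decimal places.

0.593

Var(P−W) = 2.1² + 12² − 2·2.1·12·0.49 = 148.41 − 24.696 = 123.714.
Under uncorrelated errors the observed covariances equal the true-score covariances, so only the own-variance terms attenuate.
True-score variance = [2.1²·0.69 + 12²·0.66] − 24.696 = 98.0829 − 24.696 = 73.3869.
Reliability = 73.3869 / 123.714 = 0.593.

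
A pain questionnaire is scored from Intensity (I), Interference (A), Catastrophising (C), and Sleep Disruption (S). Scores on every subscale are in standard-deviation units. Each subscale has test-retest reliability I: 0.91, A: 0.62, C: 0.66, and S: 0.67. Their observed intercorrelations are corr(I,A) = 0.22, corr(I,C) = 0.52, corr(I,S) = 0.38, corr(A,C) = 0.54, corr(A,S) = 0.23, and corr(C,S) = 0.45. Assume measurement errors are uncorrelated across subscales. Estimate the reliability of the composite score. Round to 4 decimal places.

Var(I+A+C+S) = 4 + 2·[0.22 + 0.52 + 0.38 + 0.54 + 0.23 + 0.45] = 4 + 4.68 = 8.68.
Because errors are independent across components, Cov(Tᵢ,Tⱼ) = Cov(Xᵢ,Xⱼ); the off-diagonal part of the true-score variance is the same as above.
True-score variance = [0.91 + 0.62 + 0.66 + 0.67] + 4.68 = 2.86 + 4.68 = 7.54.
Reliability = 7.54 / 8.68 = 0.8687.

0.8687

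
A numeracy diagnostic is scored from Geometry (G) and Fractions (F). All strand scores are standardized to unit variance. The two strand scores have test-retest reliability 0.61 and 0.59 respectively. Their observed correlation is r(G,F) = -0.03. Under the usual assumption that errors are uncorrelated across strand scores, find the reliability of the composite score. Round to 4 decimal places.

Var(G+F) = 2 + 2·[(-0.03)] = 2 − 0.06 = 1.94.
Because errors are independent across components, Cov(Tᵢ,Tⱼ) = Cov(Xᵢ,Xⱼ); the off-diagonal part of the true-score variance is the same as above.
True-score variance = [0.61 + 0.59] − 0.06 = 1.2 − 0.06 = 1.14.
Reliability = 1.14 / 1.94 = 0.5876.

0.5876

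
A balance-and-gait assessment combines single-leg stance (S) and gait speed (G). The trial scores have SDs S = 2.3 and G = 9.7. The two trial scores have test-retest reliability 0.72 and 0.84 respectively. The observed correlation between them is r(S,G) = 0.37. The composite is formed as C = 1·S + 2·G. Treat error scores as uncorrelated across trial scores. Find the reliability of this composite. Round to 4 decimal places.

Var(C) = 2.3² + 2²·9.7² + 2·[2·2.3·9.7·0.37] = 381.65 + 33.0188 = 414.669.
With uncorrelated errors the cross-covariances are all true-score covariance, so they carry over unchanged; only the diagonal terms shrink to ρᵢσᵢ².
True-score variance = [2.3²·0.72 + 2²·9.7²·0.84] + 33.0188 = 319.951 + 33.0188 = 352.97.
Reliability = 352.97 / 414.669 = 0.8512.

0.8512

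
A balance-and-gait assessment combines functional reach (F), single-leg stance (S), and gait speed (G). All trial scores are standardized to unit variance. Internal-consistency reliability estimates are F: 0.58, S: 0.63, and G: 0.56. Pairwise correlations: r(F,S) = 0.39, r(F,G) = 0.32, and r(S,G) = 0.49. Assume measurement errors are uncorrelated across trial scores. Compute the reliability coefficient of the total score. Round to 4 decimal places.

0.7722

Var(F+S+G) = 3 + 2·[0.39 + 0.32 + 0.49] = 3 + 2.4 = 5.4.
With uncorrelated errors the cross-covariances are all true-score covariance, so they carry over unchanged; only the diagonal terms shrink to ρᵢσᵢ².
True-score variance = [0.58 + 0.63 + 0.56] + 2.4 = 1.77 + 2.4 = 4.17.
Reliability = 4.17 / 5.4 = 0.7722.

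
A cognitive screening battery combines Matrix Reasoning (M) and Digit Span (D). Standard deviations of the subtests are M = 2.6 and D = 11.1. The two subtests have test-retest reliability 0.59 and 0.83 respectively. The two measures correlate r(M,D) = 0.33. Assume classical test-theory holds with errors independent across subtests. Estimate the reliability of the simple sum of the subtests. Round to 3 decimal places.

Var(M+D) = 2.6² + 11.1² + 2·[2.6·11.1·0.33] = 129.97 + 19.0476 = 149.018.
Because errors are independent across components, Cov(Tᵢ,Tⱼ) = Cov(Xᵢ,Xⱼ); the off-diagonal part of the true-score variance is the same as above.
True-score variance = [2.6²·0.59 + 11.1²·0.83] + 19.0476 = 106.253 + 19.0476 = 125.3.
Reliability = 125.3 / 149.018 = 0.841.

0.841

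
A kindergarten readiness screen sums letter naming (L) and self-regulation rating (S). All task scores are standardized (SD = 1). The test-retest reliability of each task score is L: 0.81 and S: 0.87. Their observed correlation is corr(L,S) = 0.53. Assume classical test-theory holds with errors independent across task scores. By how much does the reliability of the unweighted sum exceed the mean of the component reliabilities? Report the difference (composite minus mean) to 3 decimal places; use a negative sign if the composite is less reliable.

Var(sum) = 2 + 1.06 = 3.06; true-score variance = 1.68 + 1.06 = 2.74; composite reliability = 0.8954.
Mean component reliability = 0.8400.
Difference = 0.8954 − 0.8400 = 0.055.

0.055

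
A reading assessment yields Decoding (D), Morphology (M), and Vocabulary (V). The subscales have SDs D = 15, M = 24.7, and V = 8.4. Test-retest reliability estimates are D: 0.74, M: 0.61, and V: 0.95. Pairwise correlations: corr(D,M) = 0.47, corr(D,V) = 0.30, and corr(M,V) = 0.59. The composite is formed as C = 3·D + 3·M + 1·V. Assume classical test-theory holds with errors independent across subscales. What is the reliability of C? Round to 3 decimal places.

0.771

Var(C) = 3²·15² + 3²·24.7² + 8.4² + 2·[9·15·24.7·0.47 + 3·15·8.4·0.30 + 3·24.7·8.4·0.59] = 7586.37 + 4095.71 = 11682.1.
Because errors are independent across components, Cov(Tᵢ,Tⱼ) = Cov(Xᵢ,Xⱼ); the off-diagonal part of the true-score variance is the same as above.
True-score variance = [3²·15²·0.74 + 3²·24.7²·0.61 + 8.4²·0.95] + 4095.71 = 4914.93 + 4095.71 = 9010.64.
Reliability = 9010.64 / 11682.1 = 0.771.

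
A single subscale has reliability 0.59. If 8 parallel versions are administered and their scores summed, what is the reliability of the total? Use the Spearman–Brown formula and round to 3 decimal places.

0.920

ρ_k = kρ / (1 + (k−1)ρ) = 8·0.59 / (1 + 7·0.59) = 4.720 / 5.130 = 0.920.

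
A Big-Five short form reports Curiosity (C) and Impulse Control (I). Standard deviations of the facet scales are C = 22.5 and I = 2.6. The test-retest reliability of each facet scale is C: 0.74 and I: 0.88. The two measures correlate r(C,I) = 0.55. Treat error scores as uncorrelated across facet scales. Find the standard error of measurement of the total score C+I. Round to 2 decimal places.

11.51

Var(total) = 513.01 + 64.35 = 577.36.
True-score variance = 380.574 + 64.35 = 444.924, so reliability = 0.7706.
Error variance = 577.36 − 444.924 = 132.436; SEM = √132.436 = 11.51.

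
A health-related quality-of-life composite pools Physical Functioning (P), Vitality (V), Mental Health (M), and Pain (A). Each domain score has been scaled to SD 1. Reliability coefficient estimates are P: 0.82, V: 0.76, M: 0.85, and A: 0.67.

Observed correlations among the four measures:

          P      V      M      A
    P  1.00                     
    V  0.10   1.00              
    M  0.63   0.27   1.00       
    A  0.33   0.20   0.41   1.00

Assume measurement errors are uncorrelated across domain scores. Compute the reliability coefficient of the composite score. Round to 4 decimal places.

Var(P+V+M+A) = 4 + 2·[0.10 + 0.63 + 0.33 + 0.27 + 0.20 + 0.41] = 4 + 3.88 = 7.88.
Under uncorrelated errors the observed covariances equal the true-score covariances, so only the own-variance terms attenuate.
True-score variance = [0.82 + 0.76 + 0.85 + 0.67] + 3.88 = 3.1 + 3.88 = 6.98.
Reliability = 6.98 / 7.88 = 0.8858.

0.8858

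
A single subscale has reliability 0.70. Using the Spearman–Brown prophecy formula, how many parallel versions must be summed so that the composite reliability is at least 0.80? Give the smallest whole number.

2

k ≥ ρ*(1−ρ₁)/(ρ₁(1−ρ*)) = 0.80·0.30 / (0.70·0.20) = 1.714.
Smallest integer k = 2.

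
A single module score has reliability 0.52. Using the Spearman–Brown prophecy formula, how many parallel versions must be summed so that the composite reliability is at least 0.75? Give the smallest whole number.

3

k ≥ ρ*(1−ρ₁)/(ρ₁(1−ρ*)) = 0.75·0.48 / (0.52·0.25) = 2.769.
Smallest integer k = 3.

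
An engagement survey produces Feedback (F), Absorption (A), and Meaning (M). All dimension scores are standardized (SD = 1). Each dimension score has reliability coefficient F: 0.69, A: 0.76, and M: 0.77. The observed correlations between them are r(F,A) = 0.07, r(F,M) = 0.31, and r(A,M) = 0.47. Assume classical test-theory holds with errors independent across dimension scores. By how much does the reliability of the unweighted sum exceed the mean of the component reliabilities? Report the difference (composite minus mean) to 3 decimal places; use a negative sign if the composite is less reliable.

Var(sum) = 3 + 1.7 = 4.7; true-score variance = 2.22 + 1.7 = 3.92; composite reliability = 0.8340.
Mean component reliability = 0.7400.
Difference = 0.8340 − 0.7400 = 0.094.

0.094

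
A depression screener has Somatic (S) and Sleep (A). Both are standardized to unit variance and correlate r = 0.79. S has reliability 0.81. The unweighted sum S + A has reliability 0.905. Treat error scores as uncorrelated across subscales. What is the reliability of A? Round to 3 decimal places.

0.850

Var(S+A) = 2 + 2·0.79 = 3.580.
True-score variance = ρ_S + ρ_A + 2·0.79, so 0.905 = (0.81 + ρ_A + 1.58) / 3.580.
ρ_A = 0.905·3.580 − 0.81 − 1.58 = 0.850.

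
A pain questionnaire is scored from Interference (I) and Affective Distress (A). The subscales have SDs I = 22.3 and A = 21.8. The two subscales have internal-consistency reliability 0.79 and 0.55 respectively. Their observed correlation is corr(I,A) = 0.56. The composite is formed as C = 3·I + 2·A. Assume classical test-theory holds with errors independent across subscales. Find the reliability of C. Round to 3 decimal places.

0.814

Var(C) = 3²·22.3² + 2²·21.8² + 2·[6·22.3·21.8·0.56] = 6376.57 + 3266.86 = 9643.43.
Under uncorrelated errors the observed covariances equal the true-score covariances, so only the own-variance terms attenuate.
True-score variance = [3²·22.3²·0.79 + 2²·21.8²·0.55] + 3266.86 = 4581.26 + 3266.86 = 7848.12.
Reliability = 7848.12 / 9643.43 = 0.814.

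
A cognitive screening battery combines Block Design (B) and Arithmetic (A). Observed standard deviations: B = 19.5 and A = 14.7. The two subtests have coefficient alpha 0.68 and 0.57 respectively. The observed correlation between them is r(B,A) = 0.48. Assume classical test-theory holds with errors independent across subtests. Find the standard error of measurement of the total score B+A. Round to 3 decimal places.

14.649

Var(total) = 596.34 + 275.184 = 871.524.
True-score variance = 381.741 + 275.184 = 656.925, so reliability = 0.7538.
Error variance = 871.524 − 656.925 = 214.599; SEM = √214.599 = 14.649.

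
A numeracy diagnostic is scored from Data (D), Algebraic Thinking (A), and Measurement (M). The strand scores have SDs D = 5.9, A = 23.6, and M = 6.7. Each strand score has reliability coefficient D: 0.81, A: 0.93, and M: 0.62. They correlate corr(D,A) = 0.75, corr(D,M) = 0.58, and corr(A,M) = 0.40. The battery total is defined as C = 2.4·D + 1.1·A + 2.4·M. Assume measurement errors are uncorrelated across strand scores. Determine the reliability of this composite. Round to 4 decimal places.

Var(C) = 2.4²·5.9² + 1.1²·23.6² + 2.4²·6.7² + 2·[2.64·5.9·23.6·0.75 + 5.76·5.9·6.7·0.58 + 2.64·23.6·6.7·0.40] = 1132.99 + 1149.46 = 2282.46.
With uncorrelated errors the cross-covariances are all true-score covariance, so they carry over unchanged; only the diagonal terms shrink to ρᵢσᵢ².
True-score variance = [2.4²·5.9²·0.81 + 1.1²·23.6²·0.93 + 2.4²·6.7²·0.62] + 1149.46 = 949.468 + 1149.46 = 2098.93.
Reliability = 2098.93 / 2282.46 = 0.9196.

0.9196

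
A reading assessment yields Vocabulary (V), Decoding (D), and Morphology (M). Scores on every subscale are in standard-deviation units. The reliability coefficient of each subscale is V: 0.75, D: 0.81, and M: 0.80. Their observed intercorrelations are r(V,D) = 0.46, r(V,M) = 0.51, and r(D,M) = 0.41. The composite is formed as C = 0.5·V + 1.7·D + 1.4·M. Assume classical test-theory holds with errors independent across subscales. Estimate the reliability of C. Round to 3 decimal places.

0.883

Var(C) = 0.5² + 1.7² + 1.4² + 2·[0.85·0.46 + 0.7·0.51 + 2.38·0.41] = 5.1 + 3.4476 = 8.5476.
Because errors are independent across components, Cov(Tᵢ,Tⱼ) = Cov(Xᵢ,Xⱼ); the off-diagonal part of the true-score variance is the same as above.
True-score variance = [0.5²·0.75 + 1.7²·0.81 + 1.4²·0.80] + 3.4476 = 4.0964 + 3.4476 = 7.544.
Reliability = 7.544 / 8.5476 = 0.883.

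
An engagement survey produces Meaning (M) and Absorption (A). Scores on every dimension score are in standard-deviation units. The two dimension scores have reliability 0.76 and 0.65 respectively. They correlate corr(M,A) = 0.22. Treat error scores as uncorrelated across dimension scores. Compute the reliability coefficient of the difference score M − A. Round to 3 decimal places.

Var(M−A) = 1 + 1 − 2·0.22 = 2 − 0.44 = 1.56.
Under uncorrelated errors the observed covariances equal the true-score covariances, so only the own-variance terms attenuate.
True-score variance = [0.76 + 0.65] − 0.44 = 1.41 − 0.44 = 0.97.
Reliability = 0.97 / 1.56 = 0.622.

0.622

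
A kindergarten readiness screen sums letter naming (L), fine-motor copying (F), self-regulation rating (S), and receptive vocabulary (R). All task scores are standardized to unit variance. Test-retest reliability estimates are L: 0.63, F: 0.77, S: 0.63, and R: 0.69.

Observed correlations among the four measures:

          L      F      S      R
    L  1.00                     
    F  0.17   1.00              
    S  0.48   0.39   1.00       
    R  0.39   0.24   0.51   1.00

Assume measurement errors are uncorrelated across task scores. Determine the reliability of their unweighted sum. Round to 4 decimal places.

Var(L+F+S+R) = 4 + 2·[0.17 + 0.48 + 0.39 + 0.39 + 0.24 + 0.51] = 4 + 4.36 = 8.36.
Because errors are independent across components, Cov(Tᵢ,Tⱼ) = Cov(Xᵢ,Xⱼ); the off-diagonal part of the true-score variance is the same as above.
True-score variance = [0.63 + 0.77 + 0.63 + 0.69] + 4.36 = 2.72 + 4.36 = 7.08.
Reliability = 7.08 / 8.36 = 0.8469.

0.8469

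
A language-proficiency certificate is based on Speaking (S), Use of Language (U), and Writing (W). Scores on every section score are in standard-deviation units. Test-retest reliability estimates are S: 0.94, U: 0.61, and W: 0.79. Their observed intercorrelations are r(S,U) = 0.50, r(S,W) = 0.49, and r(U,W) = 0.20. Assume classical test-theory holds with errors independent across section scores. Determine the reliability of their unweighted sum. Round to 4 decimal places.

Var(S+U+W) = 3 + 2·[0.50 + 0.49 + 0.20] = 3 + 2.38 = 5.38.
With uncorrelated errors the cross-covariances are all true-score covariance, so they carry over unchanged; only the diagonal terms shrink to ρᵢσᵢ².
True-score variance = [0.94 + 0.61 + 0.79] + 2.38 = 2.34 + 2.38 = 4.72.
Reliability = 4.72 / 5.38 = 0.8773.

0.8773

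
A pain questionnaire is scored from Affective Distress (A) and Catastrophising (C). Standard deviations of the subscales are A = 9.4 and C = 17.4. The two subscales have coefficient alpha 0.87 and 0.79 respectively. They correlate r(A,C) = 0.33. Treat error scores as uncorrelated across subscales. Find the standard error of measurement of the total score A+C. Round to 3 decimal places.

Var(total) = 391.12 + 107.95 = 499.07.
True-score variance = 316.054 + 107.95 = 424.003, so reliability = 0.8496.
Error variance = 499.07 − 424.003 = 75.0664; SEM = √75.0664 = 8.664.

8.664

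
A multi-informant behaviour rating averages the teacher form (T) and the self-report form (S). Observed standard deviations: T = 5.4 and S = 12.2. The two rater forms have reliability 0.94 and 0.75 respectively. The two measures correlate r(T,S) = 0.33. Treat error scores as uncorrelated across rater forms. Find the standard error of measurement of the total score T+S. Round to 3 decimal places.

6.242

Var(total) = 178 + 43.4808 = 221.481.
True-score variance = 139.04 + 43.4808 = 182.521, so reliability = 0.8241.
Error variance = 221.481 − 182.521 = 38.9596; SEM = √38.9596 = 6.242.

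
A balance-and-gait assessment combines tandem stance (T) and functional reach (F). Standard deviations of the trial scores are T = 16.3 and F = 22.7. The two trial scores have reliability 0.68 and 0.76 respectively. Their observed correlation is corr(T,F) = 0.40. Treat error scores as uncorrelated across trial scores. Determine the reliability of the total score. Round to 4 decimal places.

Var(T+F) = 16.3² + 22.7² + 2·[16.3·22.7·0.40] = 780.98 + 296.008 = 1076.99.
Because errors are independent across components, Cov(Tᵢ,Tⱼ) = Cov(Xᵢ,Xⱼ); the off-diagonal part of the true-score variance is the same as above.
True-score variance = [16.3²·0.68 + 22.7²·0.76] + 296.008 = 572.29 + 296.008 = 868.298.
Reliability = 868.298 / 1076.99 = 0.8062.

0.8062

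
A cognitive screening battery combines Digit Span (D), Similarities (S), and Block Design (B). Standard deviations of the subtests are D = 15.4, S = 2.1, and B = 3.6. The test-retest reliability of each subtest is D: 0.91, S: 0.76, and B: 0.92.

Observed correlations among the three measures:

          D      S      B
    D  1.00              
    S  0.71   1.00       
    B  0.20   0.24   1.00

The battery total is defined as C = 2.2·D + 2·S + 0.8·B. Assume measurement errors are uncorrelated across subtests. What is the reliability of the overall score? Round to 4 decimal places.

Var(C) = 2.2²·15.4² + 2²·2.1² + 0.8²·3.6² + 2·[4.4·15.4·2.1·0.71 + 1.76·15.4·3.6·0.20 + 1.6·2.1·3.6·0.24] = 1173.79 + 246.896 = 1420.68.
Because errors are independent across components, Cov(Tᵢ,Tⱼ) = Cov(Xᵢ,Xⱼ); the off-diagonal part of the true-score variance is the same as above.
True-score variance = [2.2²·15.4²·0.91 + 2²·2.1²·0.76 + 0.8²·3.6²·0.92] + 246.896 = 1065.58 + 246.896 = 1312.48.
Reliability = 1312.48 / 1420.68 = 0.9238.

0.9238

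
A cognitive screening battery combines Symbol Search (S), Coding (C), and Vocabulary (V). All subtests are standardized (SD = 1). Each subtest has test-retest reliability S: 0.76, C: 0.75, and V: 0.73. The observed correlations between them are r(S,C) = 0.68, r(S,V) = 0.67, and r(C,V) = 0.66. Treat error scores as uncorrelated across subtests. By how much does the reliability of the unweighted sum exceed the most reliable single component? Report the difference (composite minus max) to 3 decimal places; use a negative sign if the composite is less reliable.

Var(sum) = 3 + 4.02 = 7.02; true-score variance = 2.24 + 4.02 = 6.26; composite reliability = 0.8917.
Max component reliability = 0.7600.
Difference = 0.8917 − 0.7600 = 0.132.

0.132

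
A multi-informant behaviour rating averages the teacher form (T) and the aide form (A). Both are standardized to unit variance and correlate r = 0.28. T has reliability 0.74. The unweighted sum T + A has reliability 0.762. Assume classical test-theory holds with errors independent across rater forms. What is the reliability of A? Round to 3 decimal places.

Var(T+A) = 2 + 2·0.28 = 2.560.
True-score variance = ρ_T + ρ_A + 2·0.28, so 0.762 = (0.74 + ρ_A + 0.56) / 2.560.
ρ_A = 0.762·2.560 − 0.74 − 0.56 = 0.651.

0.651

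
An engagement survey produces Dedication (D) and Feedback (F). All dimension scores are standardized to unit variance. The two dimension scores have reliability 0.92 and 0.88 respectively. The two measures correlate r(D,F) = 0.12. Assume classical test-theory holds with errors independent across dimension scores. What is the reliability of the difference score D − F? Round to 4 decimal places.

0.8864

Var(D−F) = 1 + 1 − 2·0.12 = 2 − 0.24 = 1.76.
With uncorrelated errors the cross-covariances are all true-score covariance, so they carry over unchanged; only the diagonal terms shrink to ρᵢσᵢ².
True-score variance = [0.92 + 0.88] − 0.24 = 1.8 − 0.24 = 1.56.
Reliability = 1.56 / 1.76 = 0.8864.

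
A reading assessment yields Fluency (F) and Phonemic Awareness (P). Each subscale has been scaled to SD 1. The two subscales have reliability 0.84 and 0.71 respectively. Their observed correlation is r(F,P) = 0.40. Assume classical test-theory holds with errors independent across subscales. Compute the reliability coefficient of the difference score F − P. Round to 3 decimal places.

Var(F−P) = 1 + 1 − 2·0.40 = 2 − 0.8 = 1.2.
Because errors are independent across components, Cov(Tᵢ,Tⱼ) = Cov(Xᵢ,Xⱼ); the off-diagonal part of the true-score variance is the same as above.
True-score variance = [0.84 + 0.71] − 0.8 = 1.55 − 0.8 = 0.75.
Reliability = 0.75 / 1.2 = 0.625.

0.625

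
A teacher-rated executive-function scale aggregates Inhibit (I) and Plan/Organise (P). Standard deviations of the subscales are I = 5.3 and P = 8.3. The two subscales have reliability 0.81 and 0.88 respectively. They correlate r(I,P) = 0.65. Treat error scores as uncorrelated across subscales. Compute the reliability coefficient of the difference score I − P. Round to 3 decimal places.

Var(I−P) = 5.3² + 8.3² − 2·5.3·8.3·0.65 = 96.98 − 57.187 = 39.793.
Under uncorrelated errors the observed covariances equal the true-score covariances, so only the own-variance terms attenuate.
True-score variance = [5.3²·0.81 + 8.3²·0.88] − 57.187 = 83.3761 − 57.187 = 26.1891.
Reliability = 26.1891 / 39.793 = 0.658.

0.658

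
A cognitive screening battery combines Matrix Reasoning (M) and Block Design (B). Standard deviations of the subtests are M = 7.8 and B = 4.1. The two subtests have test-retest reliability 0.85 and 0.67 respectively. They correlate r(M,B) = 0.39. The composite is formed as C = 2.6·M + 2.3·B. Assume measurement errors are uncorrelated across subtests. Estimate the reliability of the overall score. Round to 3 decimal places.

Var(C) = 2.6²·7.8² + 2.3²·4.1² + 2·[5.98·7.8·4.1·0.39] = 500.203 + 149.168 = 649.371.
Because errors are independent across components, Cov(Tᵢ,Tⱼ) = Cov(Xᵢ,Xⱼ); the off-diagonal part of the true-score variance is the same as above.
True-score variance = [2.6²·7.8²·0.85 + 2.3²·4.1²·0.67] + 149.168 = 409.166 + 149.168 = 558.334.
Reliability = 558.334 / 649.371 = 0.860.

0.860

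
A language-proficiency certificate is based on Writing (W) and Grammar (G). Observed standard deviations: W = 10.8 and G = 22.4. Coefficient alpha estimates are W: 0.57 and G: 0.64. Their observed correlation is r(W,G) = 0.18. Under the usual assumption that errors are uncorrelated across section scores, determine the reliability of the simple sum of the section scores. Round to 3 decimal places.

Var(W+G) = 10.8² + 22.4² + 2·[10.8·22.4·0.18] = 618.4 + 87.0912 = 705.491.
Because errors are independent across components, Cov(Tᵢ,Tⱼ) = Cov(Xᵢ,Xⱼ); the off-diagonal part of the true-score variance is the same as above.
True-score variance = [10.8²·0.57 + 22.4²·0.64] + 87.0912 = 387.611 + 87.0912 = 474.702.
Reliability = 474.702 / 705.491 = 0.673.

0.673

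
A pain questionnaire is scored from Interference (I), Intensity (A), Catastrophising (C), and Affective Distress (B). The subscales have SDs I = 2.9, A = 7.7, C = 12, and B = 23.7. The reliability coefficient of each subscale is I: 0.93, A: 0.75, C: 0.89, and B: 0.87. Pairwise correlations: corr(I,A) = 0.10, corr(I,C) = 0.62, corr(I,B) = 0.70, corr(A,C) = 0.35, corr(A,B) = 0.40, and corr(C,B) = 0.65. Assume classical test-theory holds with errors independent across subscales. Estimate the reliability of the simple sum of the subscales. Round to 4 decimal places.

Var(I+A+C+B) = 2.9² + 7.7² + 12² + 23.7² + 2·[2.9·7.7·0.10 + 2.9·12·0.62 + 2.9·23.7·0.70 + 7.7·12·0.35 + 7.7·23.7·0.40 + 12·23.7·0.65] = 773.39 + 724.232 = 1497.62.
With uncorrelated errors the cross-covariances are all true-score covariance, so they carry over unchanged; only the diagonal terms shrink to ρᵢσᵢ².
True-score variance = [2.9²·0.93 + 7.7²·0.75 + 12²·0.89 + 23.7²·0.87] + 724.232 = 669.119 + 724.232 = 1393.35.
Reliability = 1393.35 / 1497.62 = 0.9304.

0.9304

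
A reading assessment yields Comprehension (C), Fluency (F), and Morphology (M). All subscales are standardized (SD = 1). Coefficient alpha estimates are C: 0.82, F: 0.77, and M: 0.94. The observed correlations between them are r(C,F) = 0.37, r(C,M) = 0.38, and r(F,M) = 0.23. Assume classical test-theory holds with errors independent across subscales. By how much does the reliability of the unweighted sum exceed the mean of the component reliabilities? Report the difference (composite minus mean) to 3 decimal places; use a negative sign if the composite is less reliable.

0.062

Var(sum) = 3 + 1.96 = 4.96; true-score variance = 2.53 + 1.96 = 4.49; composite reliability = 0.9052.
Mean component reliability = 0.8433.
Difference = 0.9052 − 0.8433 = 0.062.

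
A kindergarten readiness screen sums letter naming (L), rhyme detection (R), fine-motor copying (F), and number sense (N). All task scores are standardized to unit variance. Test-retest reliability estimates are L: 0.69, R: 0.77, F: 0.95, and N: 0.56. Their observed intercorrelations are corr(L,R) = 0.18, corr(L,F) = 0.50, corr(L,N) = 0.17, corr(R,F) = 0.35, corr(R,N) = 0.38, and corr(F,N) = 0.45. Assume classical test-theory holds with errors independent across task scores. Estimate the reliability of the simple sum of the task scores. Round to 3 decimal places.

Var(L+R+F+N) = 4 + 2·[0.18 + 0.50 + 0.17 + 0.35 + 0.38 + 0.45] = 4 + 4.06 = 8.06.
Because errors are independent across components, Cov(Tᵢ,Tⱼ) = Cov(Xᵢ,Xⱼ); the off-diagonal part of the true-score variance is the same as above.
True-score variance = [0.69 + 0.77 + 0.95 + 0.56] + 4.06 = 2.97 + 4.06 = 7.03.
Reliability = 7.03 / 8.06 = 0.872.

0.872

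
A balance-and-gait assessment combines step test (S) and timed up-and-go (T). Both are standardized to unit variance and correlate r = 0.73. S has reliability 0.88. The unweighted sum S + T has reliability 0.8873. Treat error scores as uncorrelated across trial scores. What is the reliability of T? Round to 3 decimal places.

Var(S+T) = 2 + 2·0.73 = 3.460.
True-score variance = ρ_S + ρ_T + 2·0.73, so 0.8873 = (0.88 + ρ_T + 1.46) / 3.460.
ρ_T = 0.8873·3.460 − 0.88 − 1.46 = 0.730.

0.730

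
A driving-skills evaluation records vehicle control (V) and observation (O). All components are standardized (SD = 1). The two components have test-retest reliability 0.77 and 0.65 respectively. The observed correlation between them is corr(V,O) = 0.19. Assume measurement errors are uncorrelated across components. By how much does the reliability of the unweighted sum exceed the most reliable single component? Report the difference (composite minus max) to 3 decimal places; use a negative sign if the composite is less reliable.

Var(sum) = 2 + 0.38 = 2.38; true-score variance = 1.42 + 0.38 = 1.8; composite reliability = 0.7563.
Max component reliability = 0.7700.
Difference = 0.7563 − 0.7700 = -0.014.

-0.014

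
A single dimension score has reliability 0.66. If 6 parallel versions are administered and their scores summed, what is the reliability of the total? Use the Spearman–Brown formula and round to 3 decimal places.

ρ_k = kρ / (1 + (k−1)ρ) = 6·0.66 / (1 + 5·0.66) = 3.960 / 4.300 = 0.921.

0.921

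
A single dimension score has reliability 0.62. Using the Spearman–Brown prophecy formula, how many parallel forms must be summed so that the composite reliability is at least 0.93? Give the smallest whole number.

9

k ≥ ρ*(1−ρ₁)/(ρ₁(1−ρ*)) = 0.93·0.38 / (0.62·0.07) = 8.143.
Smallest integer k = 9.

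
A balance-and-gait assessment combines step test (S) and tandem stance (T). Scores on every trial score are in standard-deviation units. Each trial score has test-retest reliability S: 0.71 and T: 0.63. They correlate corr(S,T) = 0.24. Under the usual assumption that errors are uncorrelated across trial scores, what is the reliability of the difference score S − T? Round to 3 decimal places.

0.566

Var(S−T) = 1 + 1 − 2·0.24 = 2 − 0.48 = 1.52.
With uncorrelated errors the cross-covariances are all true-score covariance, so they carry over unchanged; only the diagonal terms shrink to ρᵢσᵢ².
True-score variance = [0.71 + 0.63] − 0.48 = 1.34 − 0.48 = 0.86.
Reliability = 0.86 / 1.52 = 0.566.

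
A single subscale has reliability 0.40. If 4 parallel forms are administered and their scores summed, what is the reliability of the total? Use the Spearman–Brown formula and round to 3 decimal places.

ρ_k = kρ / (1 + (k−1)ρ) = 4·0.40 / (1 + 3·0.40) = 1.600 / 2.200 = 0.727.

0.727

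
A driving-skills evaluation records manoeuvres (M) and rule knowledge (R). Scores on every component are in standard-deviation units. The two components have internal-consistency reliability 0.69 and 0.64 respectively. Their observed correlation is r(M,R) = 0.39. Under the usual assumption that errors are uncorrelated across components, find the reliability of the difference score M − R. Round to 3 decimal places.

Var(M−R) = 1 + 1 − 2·0.39 = 2 − 0.78 = 1.22.
Because errors are independent across components, Cov(Tᵢ,Tⱼ) = Cov(Xᵢ,Xⱼ); the off-diagonal part of the true-score variance is the same as above.
True-score variance = [0.69 + 0.64] − 0.78 = 1.33 − 0.78 = 0.55.
Reliability = 0.55 / 1.22 = 0.451.

0.451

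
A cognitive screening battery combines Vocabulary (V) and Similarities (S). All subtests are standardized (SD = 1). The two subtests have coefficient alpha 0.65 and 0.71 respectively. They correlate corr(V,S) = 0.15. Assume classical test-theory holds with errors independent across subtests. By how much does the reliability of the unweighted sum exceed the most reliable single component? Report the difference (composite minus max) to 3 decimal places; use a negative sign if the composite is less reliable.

Var(sum) = 2 + 0.3 = 2.3; true-score variance = 1.36 + 0.3 = 1.66; composite reliability = 0.7217.
Max component reliability = 0.7100.
Difference = 0.7217 − 0.7100 = 0.012.

0.012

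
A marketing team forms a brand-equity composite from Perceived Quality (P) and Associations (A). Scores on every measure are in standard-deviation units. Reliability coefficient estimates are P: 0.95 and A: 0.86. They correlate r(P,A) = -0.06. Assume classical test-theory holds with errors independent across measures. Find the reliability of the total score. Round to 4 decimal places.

0.8989

Var(P+A) = 2 + 2·[(-0.06)] = 2 − 0.12 = 1.88.
Under uncorrelated errors the observed covariances equal the true-score covariances, so only the own-variance terms attenuate.
True-score variance = [0.95 + 0.86] − 0.12 = 1.81 − 0.12 = 1.69.
Reliability = 1.69 / 1.88 = 0.8989.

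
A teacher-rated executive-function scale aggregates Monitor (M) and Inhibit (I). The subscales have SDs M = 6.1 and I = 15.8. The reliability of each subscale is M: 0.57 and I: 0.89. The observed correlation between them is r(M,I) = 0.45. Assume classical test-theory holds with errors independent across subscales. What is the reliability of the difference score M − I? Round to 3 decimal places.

0.783

Var(M−I) = 6.1² + 15.8² − 2·6.1·15.8·0.45 = 286.85 − 86.742 = 200.108.
Because errors are independent across components, Cov(Tᵢ,Tⱼ) = Cov(Xᵢ,Xⱼ); the off-diagonal part of the true-score variance is the same as above.
True-score variance = [6.1²·0.57 + 15.8²·0.89] − 86.742 = 243.389 − 86.742 = 156.647.
Reliability = 156.647 / 200.108 = 0.783.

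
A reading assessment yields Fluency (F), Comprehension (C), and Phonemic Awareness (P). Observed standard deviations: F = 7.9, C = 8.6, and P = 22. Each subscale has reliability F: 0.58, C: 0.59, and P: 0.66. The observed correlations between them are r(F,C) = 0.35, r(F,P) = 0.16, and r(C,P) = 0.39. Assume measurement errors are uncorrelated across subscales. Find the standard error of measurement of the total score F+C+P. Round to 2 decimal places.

14.87

Var(total) = 620.37 + 250.75 = 871.12.
True-score variance = 399.274 + 250.75 = 650.024, so reliability = 0.7462.
Error variance = 871.12 − 650.024 = 221.096; SEM = √221.096 = 14.87.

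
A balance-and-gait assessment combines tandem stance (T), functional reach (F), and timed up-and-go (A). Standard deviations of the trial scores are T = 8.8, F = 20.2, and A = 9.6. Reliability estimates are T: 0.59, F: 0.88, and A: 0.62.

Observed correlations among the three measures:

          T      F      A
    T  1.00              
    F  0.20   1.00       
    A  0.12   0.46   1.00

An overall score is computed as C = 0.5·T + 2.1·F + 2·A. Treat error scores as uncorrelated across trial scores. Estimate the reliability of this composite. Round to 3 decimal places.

0.880

Var(C) = 0.5²·8.8² + 2.1²·20.2² + 2²·9.6² + 2·[1.05·8.8·20.2·0.20 + 8.8·9.6·0.12 + 4.2·20.2·9.6·0.46] = 2187.46 + 844.241 = 3031.7.
Under uncorrelated errors the observed covariances equal the true-score covariances, so only the own-variance terms attenuate.
True-score variance = [0.5²·8.8²·0.59 + 2.1²·20.2²·0.88 + 2²·9.6²·0.62] + 844.241 = 1823.5 + 844.241 = 2667.74.
Reliability = 2667.74 / 3031.7 = 0.880.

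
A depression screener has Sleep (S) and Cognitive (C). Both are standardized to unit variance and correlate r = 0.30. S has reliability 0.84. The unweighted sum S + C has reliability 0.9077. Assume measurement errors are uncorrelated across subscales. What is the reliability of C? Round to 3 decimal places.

0.920

Var(S+C) = 2 + 2·0.30 = 2.600.
True-score variance = ρ_S + ρ_C + 2·0.30, so 0.9077 = (0.84 + ρ_C + 0.60) / 2.600.
ρ_C = 0.9077·2.600 − 0.84 − 0.60 = 0.920.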